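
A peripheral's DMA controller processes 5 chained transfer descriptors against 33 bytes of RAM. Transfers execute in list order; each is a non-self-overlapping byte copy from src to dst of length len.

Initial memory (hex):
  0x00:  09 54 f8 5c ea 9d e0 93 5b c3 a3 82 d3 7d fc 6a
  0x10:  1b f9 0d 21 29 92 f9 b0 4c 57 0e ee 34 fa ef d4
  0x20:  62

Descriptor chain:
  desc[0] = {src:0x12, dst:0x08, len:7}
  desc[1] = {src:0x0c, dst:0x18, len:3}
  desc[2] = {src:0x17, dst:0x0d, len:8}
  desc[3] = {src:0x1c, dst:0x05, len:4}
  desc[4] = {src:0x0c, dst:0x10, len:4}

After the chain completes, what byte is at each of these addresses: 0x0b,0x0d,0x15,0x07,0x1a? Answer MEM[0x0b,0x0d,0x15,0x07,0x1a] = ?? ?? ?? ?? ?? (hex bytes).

MEM[0x0b,0x0d,0x15,0x07,0x1a] = 92 b0 92 ef 4c

#0 dst[0x08+7] := {0x0d,0x21,0x29,0x92,0xf9,0xb0,0x4c}
#1 dst[0x18+3] := {0xf9,0xb0,0x4c}
#2 dst[0x0d+8] := {0xb0,0xf9,0xb0,0x4c,0xee,0x34,0xfa,0xef}
#3 dst[0x05+4] := {0x34,0xfa,0xef,0xd4}
#4 dst[0x10+4] := {0xf9,0xb0,0xf9,0xb0}
query mem[0x0b]=0x92, mem[0x0d]=0xb0, mem[0x15]=0x92, mem[0x07]=0xef, mem[0x1a]=0x4c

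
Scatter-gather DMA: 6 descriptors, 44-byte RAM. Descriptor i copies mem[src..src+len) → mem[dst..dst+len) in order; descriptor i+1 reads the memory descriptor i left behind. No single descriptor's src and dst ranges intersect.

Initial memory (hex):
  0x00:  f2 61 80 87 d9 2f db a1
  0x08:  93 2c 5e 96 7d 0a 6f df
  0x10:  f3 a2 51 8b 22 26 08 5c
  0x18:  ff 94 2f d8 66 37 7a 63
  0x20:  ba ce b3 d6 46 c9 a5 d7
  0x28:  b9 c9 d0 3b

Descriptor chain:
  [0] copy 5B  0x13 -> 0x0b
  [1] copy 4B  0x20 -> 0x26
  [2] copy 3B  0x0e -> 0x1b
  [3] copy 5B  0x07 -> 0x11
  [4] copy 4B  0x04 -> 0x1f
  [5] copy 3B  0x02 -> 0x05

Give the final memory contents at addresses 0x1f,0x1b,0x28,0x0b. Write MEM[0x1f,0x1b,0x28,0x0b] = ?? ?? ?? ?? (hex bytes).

MEM[0x1f,0x1b,0x28,0x0b] = d9 08 b3 8b

  after D0: wrote 5B at 0x0b = 8b2226085c
  after D1: wrote 4B at 0x26 = baceb3d6
  after D2: wrote 3B at 0x1b = 085cf3
  after D3: wrote 5B at 0x11 = a1932c5e8b
  after D4: wrote 4B at 0x1f = d92fdba1
  after D5: wrote 3B at 0x05 = 8087d9
query mem[0x1f]=0xd9, mem[0x1b]=0x08, mem[0x28]=0xb3, mem[0x0b]=0x8b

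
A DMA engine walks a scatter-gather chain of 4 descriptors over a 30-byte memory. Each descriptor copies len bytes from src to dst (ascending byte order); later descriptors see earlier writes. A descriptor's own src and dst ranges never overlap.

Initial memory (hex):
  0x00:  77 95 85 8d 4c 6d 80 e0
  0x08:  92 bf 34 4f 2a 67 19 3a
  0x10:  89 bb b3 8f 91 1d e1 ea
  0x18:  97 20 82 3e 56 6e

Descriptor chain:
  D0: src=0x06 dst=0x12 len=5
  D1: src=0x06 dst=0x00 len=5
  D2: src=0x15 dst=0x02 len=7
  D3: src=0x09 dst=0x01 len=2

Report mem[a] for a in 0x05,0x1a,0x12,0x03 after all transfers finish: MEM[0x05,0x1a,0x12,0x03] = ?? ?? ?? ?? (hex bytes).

MEM[0x05,0x1a,0x12,0x03] = 97 82 80 34

D0: mem[0x12..0x16] <- [80 e0 92 bf 34]
D1: mem[0x00..0x04] <- [80 e0 92 bf 34]
D2: mem[0x02..0x08] <- [bf 34 ea 97 20 82 3e]
D3: mem[0x01..0x02] <- [bf 34]
query mem[0x05]=0x97, mem[0x1a]=0x82, mem[0x12]=0x80, mem[0x03]=0x34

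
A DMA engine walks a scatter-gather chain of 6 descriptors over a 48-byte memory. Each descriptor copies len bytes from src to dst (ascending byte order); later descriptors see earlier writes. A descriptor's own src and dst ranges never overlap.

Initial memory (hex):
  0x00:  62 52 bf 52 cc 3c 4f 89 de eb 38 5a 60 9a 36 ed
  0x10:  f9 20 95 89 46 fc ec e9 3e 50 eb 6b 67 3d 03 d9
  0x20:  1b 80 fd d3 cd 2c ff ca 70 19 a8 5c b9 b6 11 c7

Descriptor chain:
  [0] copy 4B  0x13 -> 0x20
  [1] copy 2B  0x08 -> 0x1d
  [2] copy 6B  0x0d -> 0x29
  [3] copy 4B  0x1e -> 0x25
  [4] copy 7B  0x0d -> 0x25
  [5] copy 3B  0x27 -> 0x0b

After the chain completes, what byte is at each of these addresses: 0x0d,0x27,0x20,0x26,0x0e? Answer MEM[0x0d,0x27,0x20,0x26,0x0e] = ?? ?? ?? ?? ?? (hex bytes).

#0 dst[0x20+4] := {0x89,0x46,0xfc,0xec}
#1 dst[0x1d+2] := {0xde,0xeb}
#2 dst[0x29+6] := {0x9a,0x36,0xed,0xf9,0x20,0x95}
#3 dst[0x25+4] := {0xeb,0xd9,0x89,0x46}
#4 dst[0x25+7] := {0x9a,0x36,0xed,0xf9,0x20,0x95,0x89}
#5 dst[0x0b+3] := {0xed,0xf9,0x20}
query mem[0x0d]=0x20, mem[0x27]=0xed, mem[0x20]=0x89, mem[0x26]=0x36, mem[0x0e]=0x36

MEM[0x0d,0x27,0x20,0x26,0x0e] = 20 ed 89 36 36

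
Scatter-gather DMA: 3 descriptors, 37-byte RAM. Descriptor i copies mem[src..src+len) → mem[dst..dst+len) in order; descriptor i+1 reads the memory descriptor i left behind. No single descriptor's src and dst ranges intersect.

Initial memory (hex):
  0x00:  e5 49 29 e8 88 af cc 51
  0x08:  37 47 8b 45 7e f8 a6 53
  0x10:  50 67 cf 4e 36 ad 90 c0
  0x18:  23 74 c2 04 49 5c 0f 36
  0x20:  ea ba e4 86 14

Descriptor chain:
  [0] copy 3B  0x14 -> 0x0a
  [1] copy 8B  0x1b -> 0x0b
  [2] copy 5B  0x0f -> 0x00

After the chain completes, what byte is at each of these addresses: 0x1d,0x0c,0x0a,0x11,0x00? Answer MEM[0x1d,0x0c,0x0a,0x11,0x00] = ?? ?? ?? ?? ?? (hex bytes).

D0: mem[0x0a..0x0c] <- [36 ad 90]
D1: mem[0x0b..0x12] <- [04 49 5c 0f 36 ea ba e4]
D2: mem[0x00..0x04] <- [36 ea ba e4 4e]
query mem[0x1d]=0x5c, mem[0x0c]=0x49, mem[0x0a]=0x36, mem[0x11]=0xba, mem[0x00]=0x36

MEM[0x1d,0x0c,0x0a,0x11,0x00] = 5c 49 36 ba 36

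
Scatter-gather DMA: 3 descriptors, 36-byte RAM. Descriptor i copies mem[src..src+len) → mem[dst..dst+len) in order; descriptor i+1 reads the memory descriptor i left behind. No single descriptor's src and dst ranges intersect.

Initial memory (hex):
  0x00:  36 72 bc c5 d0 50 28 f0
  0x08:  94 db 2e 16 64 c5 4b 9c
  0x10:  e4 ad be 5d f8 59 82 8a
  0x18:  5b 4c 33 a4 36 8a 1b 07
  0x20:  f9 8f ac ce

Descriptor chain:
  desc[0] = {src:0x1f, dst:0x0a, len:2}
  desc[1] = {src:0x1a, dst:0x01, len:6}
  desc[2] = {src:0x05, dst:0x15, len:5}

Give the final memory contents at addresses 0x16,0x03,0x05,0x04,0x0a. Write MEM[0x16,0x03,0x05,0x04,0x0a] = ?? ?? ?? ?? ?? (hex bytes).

MEM[0x16,0x03,0x05,0x04,0x0a] = 07 36 1b 8a 07

D0: mem[0x0a..0x0b] <- [07 f9]
D1: mem[0x01..0x06] <- [33 a4 36 8a 1b 07]
D2: mem[0x15..0x19] <- [1b 07 f0 94 db]
query mem[0x16]=0x07, mem[0x03]=0x36, mem[0x05]=0x1b, mem[0x04]=0x8a, mem[0x0a]=0x07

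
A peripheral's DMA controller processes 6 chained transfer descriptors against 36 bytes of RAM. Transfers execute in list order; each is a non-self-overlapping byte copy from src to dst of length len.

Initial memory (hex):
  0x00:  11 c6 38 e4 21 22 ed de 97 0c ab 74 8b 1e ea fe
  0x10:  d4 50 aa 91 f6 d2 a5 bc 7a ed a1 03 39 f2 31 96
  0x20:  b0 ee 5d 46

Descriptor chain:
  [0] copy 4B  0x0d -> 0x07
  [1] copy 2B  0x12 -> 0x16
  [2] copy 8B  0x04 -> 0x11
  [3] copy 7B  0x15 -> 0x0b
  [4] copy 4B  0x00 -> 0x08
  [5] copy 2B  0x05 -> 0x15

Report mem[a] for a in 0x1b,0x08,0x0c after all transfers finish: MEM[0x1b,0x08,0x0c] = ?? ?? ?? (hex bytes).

MEM[0x1b,0x08,0x0c] = 03 11 fe

  after D0: wrote 4B at 0x07 = 1eeafed4
  after D1: wrote 2B at 0x16 = aa91
  after D2: wrote 8B at 0x11 = 2122ed1eeafed474
  after D3: wrote 7B at 0x0b = eafed474eda103
  after D4: wrote 4B at 0x08 = 11c638e4
  after D5: wrote 2B at 0x15 = 22ed
query mem[0x1b]=0x03, mem[0x08]=0x11, mem[0x0c]=0xfe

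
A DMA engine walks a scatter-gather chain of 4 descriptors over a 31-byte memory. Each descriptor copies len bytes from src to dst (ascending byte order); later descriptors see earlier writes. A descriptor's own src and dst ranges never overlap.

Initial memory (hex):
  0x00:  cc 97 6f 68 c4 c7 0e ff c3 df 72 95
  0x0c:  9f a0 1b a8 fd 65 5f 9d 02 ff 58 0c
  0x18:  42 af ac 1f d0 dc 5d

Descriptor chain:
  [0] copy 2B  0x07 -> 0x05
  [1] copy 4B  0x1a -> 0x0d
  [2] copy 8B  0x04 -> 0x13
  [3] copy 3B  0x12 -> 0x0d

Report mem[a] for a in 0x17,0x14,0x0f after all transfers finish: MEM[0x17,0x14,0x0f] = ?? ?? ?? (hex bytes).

MEM[0x17,0x14,0x0f] = c3 ff ff

  after D0: wrote 2B at 0x05 = ffc3
  after D1: wrote 4B at 0x0d = ac1fd0dc
  after D2: wrote 8B at 0x13 = c4ffc3ffc3df7295
  after D3: wrote 3B at 0x0d = 5fc4ff
query mem[0x17]=0xc3, mem[0x14]=0xff, mem[0x0f]=0xff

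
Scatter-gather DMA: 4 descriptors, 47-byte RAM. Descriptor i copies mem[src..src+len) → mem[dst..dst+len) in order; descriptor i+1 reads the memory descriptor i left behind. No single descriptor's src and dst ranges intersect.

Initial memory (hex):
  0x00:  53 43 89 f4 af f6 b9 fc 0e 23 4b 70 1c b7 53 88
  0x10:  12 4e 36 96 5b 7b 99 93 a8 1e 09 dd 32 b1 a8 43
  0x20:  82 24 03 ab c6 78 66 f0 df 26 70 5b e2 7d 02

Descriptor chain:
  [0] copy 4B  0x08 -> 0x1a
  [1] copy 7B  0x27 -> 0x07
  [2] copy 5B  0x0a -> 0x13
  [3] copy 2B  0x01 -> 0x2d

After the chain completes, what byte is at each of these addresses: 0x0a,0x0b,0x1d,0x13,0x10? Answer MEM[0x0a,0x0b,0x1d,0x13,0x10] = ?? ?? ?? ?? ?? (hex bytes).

MEM[0x0a,0x0b,0x1d,0x13,0x10] = 70 5b 70 70 12

  after D0: wrote 4B at 0x1a = 0e234b70
  after D1: wrote 7B at 0x07 = f0df26705be27d
  after D2: wrote 5B at 0x13 = 705be27d53
  after D3: wrote 2B at 0x2d = 4389
query mem[0x0a]=0x70, mem[0x0b]=0x5b, mem[0x1d]=0x70, mem[0x13]=0x70, mem[0x10]=0x12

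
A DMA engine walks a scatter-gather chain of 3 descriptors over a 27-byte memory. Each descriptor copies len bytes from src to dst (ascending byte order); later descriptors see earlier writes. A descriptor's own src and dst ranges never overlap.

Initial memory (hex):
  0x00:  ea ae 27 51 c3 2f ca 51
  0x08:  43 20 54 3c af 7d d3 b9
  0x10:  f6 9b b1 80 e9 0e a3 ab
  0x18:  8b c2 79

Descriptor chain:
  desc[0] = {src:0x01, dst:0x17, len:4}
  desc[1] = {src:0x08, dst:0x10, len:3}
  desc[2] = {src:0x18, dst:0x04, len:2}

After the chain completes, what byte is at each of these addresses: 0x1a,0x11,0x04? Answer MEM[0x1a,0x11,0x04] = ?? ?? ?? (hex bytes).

  after D0: wrote 4B at 0x17 = ae2751c3
  after D1: wrote 3B at 0x10 = 432054
  after D2: wrote 2B at 0x04 = 2751
query mem[0x1a]=0xc3, mem[0x11]=0x20, mem[0x04]=0x27

MEM[0x1a,0x11,0x04] = c3 20 27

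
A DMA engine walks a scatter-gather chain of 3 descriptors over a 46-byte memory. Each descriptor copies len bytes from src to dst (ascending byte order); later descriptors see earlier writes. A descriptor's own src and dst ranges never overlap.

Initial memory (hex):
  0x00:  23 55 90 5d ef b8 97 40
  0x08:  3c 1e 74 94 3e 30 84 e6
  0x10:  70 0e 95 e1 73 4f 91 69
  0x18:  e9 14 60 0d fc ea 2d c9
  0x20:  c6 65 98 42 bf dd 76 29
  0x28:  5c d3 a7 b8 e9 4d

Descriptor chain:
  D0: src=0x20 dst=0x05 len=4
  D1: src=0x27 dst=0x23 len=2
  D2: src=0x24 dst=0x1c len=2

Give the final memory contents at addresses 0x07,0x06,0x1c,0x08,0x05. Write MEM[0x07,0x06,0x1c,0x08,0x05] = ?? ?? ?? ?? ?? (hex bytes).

MEM[0x07,0x06,0x1c,0x08,0x05] = 98 65 5c 42 c6

#0 dst[0x05+4] := {0xc6,0x65,0x98,0x42}
#1 dst[0x23+2] := {0x29,0x5c}
#2 dst[0x1c+2] := {0x5c,0xdd}
query mem[0x07]=0x98, mem[0x06]=0x65, mem[0x1c]=0x5c, mem[0x08]=0x42, mem[0x05]=0xc6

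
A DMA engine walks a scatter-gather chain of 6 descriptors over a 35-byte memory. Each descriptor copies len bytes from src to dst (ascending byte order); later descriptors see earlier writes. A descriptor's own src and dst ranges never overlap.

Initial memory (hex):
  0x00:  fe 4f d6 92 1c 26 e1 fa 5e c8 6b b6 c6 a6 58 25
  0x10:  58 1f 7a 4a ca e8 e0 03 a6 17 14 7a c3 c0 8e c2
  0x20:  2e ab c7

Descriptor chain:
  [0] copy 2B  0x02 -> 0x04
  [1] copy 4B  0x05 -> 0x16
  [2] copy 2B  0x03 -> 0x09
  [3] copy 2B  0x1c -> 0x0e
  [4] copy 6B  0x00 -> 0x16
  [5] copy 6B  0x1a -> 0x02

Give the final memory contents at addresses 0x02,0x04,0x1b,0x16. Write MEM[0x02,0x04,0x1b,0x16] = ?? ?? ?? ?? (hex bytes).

MEM[0x02,0x04,0x1b,0x16] = d6 c3 92 fe

[0] 0x02->0x04 len=2 : d6 92
[1] 0x05->0x16 len=4 : 92 e1 fa 5e
[2] 0x03->0x09 len=2 : 92 d6
[3] 0x1c->0x0e len=2 : c3 c0
[4] 0x00->0x16 len=6 : fe 4f d6 92 d6 92
[5] 0x1a->0x02 len=6 : d6 92 c3 c0 8e c2
query mem[0x02]=0xd6, mem[0x04]=0xc3, mem[0x1b]=0x92, mem[0x16]=0xfe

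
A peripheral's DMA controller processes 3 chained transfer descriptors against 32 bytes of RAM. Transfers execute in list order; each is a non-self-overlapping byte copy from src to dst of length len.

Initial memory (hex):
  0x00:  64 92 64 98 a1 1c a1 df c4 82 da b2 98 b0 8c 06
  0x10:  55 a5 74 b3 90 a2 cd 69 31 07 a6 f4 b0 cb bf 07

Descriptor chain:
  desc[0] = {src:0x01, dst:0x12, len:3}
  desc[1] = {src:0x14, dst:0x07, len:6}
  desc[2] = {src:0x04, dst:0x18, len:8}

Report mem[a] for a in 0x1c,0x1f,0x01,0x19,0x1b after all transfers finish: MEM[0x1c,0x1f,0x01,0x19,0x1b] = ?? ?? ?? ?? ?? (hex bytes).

#0 dst[0x12+3] := {0x92,0x64,0x98}
#1 dst[0x07+6] := {0x98,0xa2,0xcd,0x69,0x31,0x07}
#2 dst[0x18+8] := {0xa1,0x1c,0xa1,0x98,0xa2,0xcd,0x69,0x31}
query mem[0x1c]=0xa2, mem[0x1f]=0x31, mem[0x01]=0x92, mem[0x19]=0x1c, mem[0x1b]=0x98

MEM[0x1c,0x1f,0x01,0x19,0x1b] = a2 31 92 1c 98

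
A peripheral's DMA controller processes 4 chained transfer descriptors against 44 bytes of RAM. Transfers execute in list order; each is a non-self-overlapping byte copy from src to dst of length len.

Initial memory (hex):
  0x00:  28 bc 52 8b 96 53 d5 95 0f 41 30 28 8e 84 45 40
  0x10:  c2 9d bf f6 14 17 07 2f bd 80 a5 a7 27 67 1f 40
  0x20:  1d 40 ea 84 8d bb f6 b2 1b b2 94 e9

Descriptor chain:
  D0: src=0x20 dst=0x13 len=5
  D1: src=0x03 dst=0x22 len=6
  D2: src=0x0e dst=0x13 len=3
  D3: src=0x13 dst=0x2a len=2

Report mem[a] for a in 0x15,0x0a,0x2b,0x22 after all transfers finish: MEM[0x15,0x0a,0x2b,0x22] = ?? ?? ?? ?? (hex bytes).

[0] 0x20->0x13 len=5 : 1d 40 ea 84 8d
[1] 0x03->0x22 len=6 : 8b 96 53 d5 95 0f
[2] 0x0e->0x13 len=3 : 45 40 c2
[3] 0x13->0x2a len=2 : 45 40
query mem[0x15]=0xc2, mem[0x0a]=0x30, mem[0x2b]=0x40, mem[0x22]=0x8b

MEM[0x15,0x0a,0x2b,0x22] = c2 30 40 8b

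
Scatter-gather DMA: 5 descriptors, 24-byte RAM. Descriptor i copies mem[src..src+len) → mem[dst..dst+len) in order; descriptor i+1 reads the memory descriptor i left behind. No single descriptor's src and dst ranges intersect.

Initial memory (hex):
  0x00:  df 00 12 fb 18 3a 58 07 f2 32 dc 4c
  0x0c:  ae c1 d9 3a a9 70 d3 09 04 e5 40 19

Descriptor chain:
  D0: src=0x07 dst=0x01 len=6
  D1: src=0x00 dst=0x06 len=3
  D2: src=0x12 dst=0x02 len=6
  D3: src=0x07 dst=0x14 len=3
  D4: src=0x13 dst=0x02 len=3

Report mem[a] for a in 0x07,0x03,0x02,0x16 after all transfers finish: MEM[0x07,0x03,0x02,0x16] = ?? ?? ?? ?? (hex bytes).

MEM[0x07,0x03,0x02,0x16] = 19 19 09 32

D0: mem[0x01..0x06] <- [07 f2 32 dc 4c ae]
D1: mem[0x06..0x08] <- [df 07 f2]
D2: mem[0x02..0x07] <- [d3 09 04 e5 40 19]
D3: mem[0x14..0x16] <- [19 f2 32]
D4: mem[0x02..0x04] <- [09 19 f2]
query mem[0x07]=0x19, mem[0x03]=0x19, mem[0x02]=0x09, mem[0x16]=0x32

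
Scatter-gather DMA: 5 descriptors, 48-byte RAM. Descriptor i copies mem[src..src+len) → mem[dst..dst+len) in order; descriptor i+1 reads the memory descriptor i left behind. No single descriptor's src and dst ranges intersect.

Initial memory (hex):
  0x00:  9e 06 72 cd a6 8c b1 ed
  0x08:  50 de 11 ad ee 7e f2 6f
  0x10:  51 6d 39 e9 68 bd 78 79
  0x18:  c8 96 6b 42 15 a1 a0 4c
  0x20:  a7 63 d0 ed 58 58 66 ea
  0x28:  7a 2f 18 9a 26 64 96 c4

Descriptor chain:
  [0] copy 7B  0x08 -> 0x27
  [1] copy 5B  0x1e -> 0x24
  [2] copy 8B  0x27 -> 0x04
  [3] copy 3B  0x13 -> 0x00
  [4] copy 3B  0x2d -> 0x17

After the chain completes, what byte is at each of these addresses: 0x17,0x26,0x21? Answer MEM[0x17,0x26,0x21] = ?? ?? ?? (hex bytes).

[0] 0x08->0x27 len=7 : 50 de 11 ad ee 7e f2
[1] 0x1e->0x24 len=5 : a0 4c a7 63 d0
[2] 0x27->0x04 len=8 : 63 d0 11 ad ee 7e f2 96
[3] 0x13->0x00 len=3 : e9 68 bd
[4] 0x2d->0x17 len=3 : f2 96 c4
query mem[0x17]=0xf2, mem[0x26]=0xa7, mem[0x21]=0x63

MEM[0x17,0x26,0x21] = f2 a7 63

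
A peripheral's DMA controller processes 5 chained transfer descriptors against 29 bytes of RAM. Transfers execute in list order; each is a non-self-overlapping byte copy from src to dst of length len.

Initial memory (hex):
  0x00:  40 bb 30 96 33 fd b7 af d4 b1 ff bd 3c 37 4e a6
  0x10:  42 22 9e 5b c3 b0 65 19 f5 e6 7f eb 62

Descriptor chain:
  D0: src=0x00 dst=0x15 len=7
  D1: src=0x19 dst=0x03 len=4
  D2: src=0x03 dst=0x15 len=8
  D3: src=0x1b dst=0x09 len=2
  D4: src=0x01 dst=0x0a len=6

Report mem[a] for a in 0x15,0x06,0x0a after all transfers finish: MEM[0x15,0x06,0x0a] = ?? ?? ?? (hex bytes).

MEM[0x15,0x06,0x0a] = 33 62 bb

#0 dst[0x15+7] := {0x40,0xbb,0x30,0x96,0x33,0xfd,0xb7}
#1 dst[0x03+4] := {0x33,0xfd,0xb7,0x62}
#2 dst[0x15+8] := {0x33,0xfd,0xb7,0x62,0xaf,0xd4,0xb1,0xff}
#3 dst[0x09+2] := {0xb1,0xff}
#4 dst[0x0a+6] := {0xbb,0x30,0x33,0xfd,0xb7,0x62}
query mem[0x15]=0x33, mem[0x06]=0x62, mem[0x0a]=0xbb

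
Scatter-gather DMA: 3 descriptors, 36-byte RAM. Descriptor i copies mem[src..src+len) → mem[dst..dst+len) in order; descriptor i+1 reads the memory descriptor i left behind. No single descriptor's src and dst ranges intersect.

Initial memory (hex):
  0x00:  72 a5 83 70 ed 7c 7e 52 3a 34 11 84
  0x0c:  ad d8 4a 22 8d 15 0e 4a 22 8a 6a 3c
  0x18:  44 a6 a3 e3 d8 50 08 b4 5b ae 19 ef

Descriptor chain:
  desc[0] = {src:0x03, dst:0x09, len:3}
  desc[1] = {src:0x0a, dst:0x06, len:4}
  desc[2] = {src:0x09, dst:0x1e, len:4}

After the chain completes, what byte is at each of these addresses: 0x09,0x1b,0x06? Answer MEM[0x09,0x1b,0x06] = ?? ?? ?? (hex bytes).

MEM[0x09,0x1b,0x06] = d8 e3 ed

#0 dst[0x09+3] := {0x70,0xed,0x7c}
#1 dst[0x06+4] := {0xed,0x7c,0xad,0xd8}
#2 dst[0x1e+4] := {0xd8,0xed,0x7c,0xad}
query mem[0x09]=0xd8, mem[0x1b]=0xe3, mem[0x06]=0xed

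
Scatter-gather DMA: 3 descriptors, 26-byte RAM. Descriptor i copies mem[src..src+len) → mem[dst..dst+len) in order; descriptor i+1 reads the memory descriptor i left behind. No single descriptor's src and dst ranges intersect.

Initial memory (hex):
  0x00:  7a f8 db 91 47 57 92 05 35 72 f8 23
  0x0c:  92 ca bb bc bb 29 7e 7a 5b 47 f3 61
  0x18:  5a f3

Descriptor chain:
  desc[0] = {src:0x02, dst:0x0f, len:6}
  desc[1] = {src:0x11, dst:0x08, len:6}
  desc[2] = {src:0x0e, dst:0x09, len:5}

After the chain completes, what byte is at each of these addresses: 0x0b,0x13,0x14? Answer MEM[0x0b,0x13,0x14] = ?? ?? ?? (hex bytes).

MEM[0x0b,0x13,0x14] = 91 92 05

#0 dst[0x0f+6] := {0xdb,0x91,0x47,0x57,0x92,0x05}
#1 dst[0x08+6] := {0x47,0x57,0x92,0x05,0x47,0xf3}
#2 dst[0x09+5] := {0xbb,0xdb,0x91,0x47,0x57}
query mem[0x0b]=0x91, mem[0x13]=0x92, mem[0x14]=0x05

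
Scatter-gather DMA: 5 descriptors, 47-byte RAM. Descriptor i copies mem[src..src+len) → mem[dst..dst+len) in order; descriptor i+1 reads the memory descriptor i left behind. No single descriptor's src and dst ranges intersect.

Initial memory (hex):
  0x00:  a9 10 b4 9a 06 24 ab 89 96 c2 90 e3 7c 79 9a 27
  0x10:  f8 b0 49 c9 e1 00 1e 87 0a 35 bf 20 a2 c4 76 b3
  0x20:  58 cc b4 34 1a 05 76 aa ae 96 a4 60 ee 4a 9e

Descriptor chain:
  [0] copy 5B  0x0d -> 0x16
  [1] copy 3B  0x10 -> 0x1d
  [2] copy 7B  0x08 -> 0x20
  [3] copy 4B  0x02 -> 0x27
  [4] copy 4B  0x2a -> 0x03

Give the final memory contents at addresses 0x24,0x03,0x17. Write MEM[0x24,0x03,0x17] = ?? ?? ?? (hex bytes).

[0] 0x0d->0x16 len=5 : 79 9a 27 f8 b0
[1] 0x10->0x1d len=3 : f8 b0 49
[2] 0x08->0x20 len=7 : 96 c2 90 e3 7c 79 9a
[3] 0x02->0x27 len=4 : b4 9a 06 24
[4] 0x2a->0x03 len=4 : 24 60 ee 4a
query mem[0x24]=0x7c, mem[0x03]=0x24, mem[0x17]=0x9a

MEM[0x24,0x03,0x17] = 7c 24 9a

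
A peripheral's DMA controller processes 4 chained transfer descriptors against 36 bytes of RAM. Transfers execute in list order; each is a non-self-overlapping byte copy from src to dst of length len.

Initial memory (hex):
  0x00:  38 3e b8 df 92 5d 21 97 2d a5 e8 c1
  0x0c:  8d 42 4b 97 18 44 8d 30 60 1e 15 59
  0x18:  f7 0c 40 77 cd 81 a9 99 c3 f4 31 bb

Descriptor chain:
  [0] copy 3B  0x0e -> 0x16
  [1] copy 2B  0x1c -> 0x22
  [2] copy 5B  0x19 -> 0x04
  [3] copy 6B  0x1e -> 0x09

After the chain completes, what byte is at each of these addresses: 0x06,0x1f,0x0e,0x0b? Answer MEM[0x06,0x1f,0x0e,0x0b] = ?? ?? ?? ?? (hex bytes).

MEM[0x06,0x1f,0x0e,0x0b] = 77 99 81 c3

[0] 0x0e->0x16 len=3 : 4b 97 18
[1] 0x1c->0x22 len=2 : cd 81
[2] 0x19->0x04 len=5 : 0c 40 77 cd 81
[3] 0x1e->0x09 len=6 : a9 99 c3 f4 cd 81
query mem[0x06]=0x77, mem[0x1f]=0x99, mem[0x0e]=0x81, mem[0x0b]=0xc3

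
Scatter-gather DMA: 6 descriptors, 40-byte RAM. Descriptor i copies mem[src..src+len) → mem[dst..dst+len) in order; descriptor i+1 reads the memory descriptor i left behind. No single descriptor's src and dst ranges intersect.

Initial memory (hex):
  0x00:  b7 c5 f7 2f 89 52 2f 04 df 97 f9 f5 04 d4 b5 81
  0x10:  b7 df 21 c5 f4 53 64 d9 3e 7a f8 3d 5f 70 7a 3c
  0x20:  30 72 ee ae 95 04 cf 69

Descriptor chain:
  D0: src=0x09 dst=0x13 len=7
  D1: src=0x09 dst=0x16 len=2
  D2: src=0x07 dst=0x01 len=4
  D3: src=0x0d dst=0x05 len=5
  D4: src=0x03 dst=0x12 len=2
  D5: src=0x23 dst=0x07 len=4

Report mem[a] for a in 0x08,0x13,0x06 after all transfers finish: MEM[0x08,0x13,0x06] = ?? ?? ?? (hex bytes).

  after D0: wrote 7B at 0x13 = 97f9f504d4b581
  after D1: wrote 2B at 0x16 = 97f9
  after D2: wrote 4B at 0x01 = 04df97f9
  after D3: wrote 5B at 0x05 = d4b581b7df
  after D4: wrote 2B at 0x12 = 97f9
  after D5: wrote 4B at 0x07 = ae9504cf
query mem[0x08]=0x95, mem[0x13]=0xf9, mem[0x06]=0xb5

MEM[0x08,0x13,0x06] = 95 f9 b5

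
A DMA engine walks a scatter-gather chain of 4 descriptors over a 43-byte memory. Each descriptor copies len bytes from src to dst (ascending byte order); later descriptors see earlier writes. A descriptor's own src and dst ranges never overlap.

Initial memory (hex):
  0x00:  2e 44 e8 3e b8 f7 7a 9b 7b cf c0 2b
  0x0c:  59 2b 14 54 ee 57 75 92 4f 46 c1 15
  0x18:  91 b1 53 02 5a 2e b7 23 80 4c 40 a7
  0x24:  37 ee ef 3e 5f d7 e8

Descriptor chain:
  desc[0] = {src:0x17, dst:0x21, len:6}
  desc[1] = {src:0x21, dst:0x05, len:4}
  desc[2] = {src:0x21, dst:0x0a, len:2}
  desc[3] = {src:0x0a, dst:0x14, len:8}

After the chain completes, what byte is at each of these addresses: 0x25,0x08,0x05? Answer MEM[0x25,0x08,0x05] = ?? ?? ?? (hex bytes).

MEM[0x25,0x08,0x05] = 02 53 15

  after D0: wrote 6B at 0x21 = 1591b153025a
  after D1: wrote 4B at 0x05 = 1591b153
  after D2: wrote 2B at 0x0a = 1591
  after D3: wrote 8B at 0x14 = 1591592b1454ee57
query mem[0x25]=0x02, mem[0x08]=0x53, mem[0x05]=0x15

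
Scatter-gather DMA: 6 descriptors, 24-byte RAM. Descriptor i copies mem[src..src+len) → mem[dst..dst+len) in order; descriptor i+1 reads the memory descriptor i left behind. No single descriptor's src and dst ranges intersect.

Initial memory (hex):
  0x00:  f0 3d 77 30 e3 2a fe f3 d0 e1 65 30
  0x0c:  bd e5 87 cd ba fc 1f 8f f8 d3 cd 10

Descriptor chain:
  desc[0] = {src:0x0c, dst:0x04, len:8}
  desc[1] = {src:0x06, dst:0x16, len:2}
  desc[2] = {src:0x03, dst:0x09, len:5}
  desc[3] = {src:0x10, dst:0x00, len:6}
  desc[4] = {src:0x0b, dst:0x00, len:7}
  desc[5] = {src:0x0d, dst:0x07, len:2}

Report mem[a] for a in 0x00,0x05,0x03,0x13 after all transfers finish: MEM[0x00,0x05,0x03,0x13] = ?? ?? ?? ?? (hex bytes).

[0] 0x0c->0x04 len=8 : bd e5 87 cd ba fc 1f 8f
[1] 0x06->0x16 len=2 : 87 cd
[2] 0x03->0x09 len=5 : 30 bd e5 87 cd
[3] 0x10->0x00 len=6 : ba fc 1f 8f f8 d3
[4] 0x0b->0x00 len=7 : e5 87 cd 87 cd ba fc
[5] 0x0d->0x07 len=2 : cd 87
query mem[0x00]=0xe5, mem[0x05]=0xba, mem[0x03]=0x87, mem[0x13]=0x8f

MEM[0x00,0x05,0x03,0x13] = e5 ba 87 8f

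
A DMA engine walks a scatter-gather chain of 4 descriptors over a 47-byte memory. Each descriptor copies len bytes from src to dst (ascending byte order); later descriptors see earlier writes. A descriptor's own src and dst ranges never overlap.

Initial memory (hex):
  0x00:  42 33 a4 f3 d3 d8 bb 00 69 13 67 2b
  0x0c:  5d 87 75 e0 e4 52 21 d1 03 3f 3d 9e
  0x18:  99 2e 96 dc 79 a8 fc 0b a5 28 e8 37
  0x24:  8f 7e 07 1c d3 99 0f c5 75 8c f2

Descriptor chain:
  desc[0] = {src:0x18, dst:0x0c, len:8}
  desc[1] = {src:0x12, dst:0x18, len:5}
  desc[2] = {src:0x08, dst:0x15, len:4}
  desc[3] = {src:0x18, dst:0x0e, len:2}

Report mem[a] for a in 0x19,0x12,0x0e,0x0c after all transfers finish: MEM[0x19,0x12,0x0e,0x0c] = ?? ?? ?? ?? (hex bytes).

D0: mem[0x0c..0x13] <- [99 2e 96 dc 79 a8 fc 0b]
D1: mem[0x18..0x1c] <- [fc 0b 03 3f 3d]
D2: mem[0x15..0x18] <- [69 13 67 2b]
D3: mem[0x0e..0x0f] <- [2b 0b]
query mem[0x19]=0x0b, mem[0x12]=0xfc, mem[0x0e]=0x2b, mem[0x0c]=0x99

MEM[0x19,0x12,0x0e,0x0c] = 0b fc 2b 99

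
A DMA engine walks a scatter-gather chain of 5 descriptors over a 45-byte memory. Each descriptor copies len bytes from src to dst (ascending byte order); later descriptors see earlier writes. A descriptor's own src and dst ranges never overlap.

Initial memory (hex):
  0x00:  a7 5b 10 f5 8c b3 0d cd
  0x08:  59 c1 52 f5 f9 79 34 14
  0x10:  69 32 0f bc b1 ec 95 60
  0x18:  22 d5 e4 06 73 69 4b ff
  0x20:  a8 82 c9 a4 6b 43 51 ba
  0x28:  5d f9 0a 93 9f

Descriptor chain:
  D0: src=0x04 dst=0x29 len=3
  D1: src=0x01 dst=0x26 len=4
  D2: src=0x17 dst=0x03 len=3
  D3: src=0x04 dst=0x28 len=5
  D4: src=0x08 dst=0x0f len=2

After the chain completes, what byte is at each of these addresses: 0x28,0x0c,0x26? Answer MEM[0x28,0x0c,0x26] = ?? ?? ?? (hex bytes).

MEM[0x28,0x0c,0x26] = 22 f9 5b

  after D0: wrote 3B at 0x29 = 8cb30d
  after D1: wrote 4B at 0x26 = 5b10f58c
  after D2: wrote 3B at 0x03 = 6022d5
  after D3: wrote 5B at 0x28 = 22d50dcd59
  after D4: wrote 2B at 0x0f = 59c1
query mem[0x28]=0x22, mem[0x0c]=0xf9, mem[0x26]=0x5b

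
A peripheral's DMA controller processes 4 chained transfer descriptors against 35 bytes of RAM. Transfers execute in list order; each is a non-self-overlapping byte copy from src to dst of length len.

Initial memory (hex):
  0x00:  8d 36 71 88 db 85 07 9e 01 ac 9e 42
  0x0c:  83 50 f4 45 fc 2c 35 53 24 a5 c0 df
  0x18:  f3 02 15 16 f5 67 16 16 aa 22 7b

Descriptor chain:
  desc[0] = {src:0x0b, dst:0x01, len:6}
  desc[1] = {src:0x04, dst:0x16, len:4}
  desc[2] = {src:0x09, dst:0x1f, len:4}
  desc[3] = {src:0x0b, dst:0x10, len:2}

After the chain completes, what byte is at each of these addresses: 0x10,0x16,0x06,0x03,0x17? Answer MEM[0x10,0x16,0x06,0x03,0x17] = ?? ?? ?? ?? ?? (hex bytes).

MEM[0x10,0x16,0x06,0x03,0x17] = 42 f4 fc 50 45

D0: mem[0x01..0x06] <- [42 83 50 f4 45 fc]
D1: mem[0x16..0x19] <- [f4 45 fc 9e]
D2: mem[0x1f..0x22] <- [ac 9e 42 83]
D3: mem[0x10..0x11] <- [42 83]
query mem[0x10]=0x42, mem[0x16]=0xf4, mem[0x06]=0xfc, mem[0x03]=0x50, mem[0x17]=0x45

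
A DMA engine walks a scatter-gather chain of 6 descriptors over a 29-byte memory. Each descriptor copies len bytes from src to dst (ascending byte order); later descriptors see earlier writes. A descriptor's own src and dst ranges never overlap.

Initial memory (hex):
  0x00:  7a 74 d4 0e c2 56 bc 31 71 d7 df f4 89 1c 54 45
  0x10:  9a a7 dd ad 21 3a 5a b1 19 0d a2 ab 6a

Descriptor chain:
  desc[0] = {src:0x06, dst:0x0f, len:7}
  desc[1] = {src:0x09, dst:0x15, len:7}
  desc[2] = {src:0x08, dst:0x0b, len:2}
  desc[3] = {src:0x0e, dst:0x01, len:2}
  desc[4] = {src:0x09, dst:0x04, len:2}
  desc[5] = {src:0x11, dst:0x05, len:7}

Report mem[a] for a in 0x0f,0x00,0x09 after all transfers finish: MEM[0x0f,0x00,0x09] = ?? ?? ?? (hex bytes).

#0 dst[0x0f+7] := {0xbc,0x31,0x71,0xd7,0xdf,0xf4,0x89}
#1 dst[0x15+7] := {0xd7,0xdf,0xf4,0x89,0x1c,0x54,0xbc}
#2 dst[0x0b+2] := {0x71,0xd7}
#3 dst[0x01+2] := {0x54,0xbc}
#4 dst[0x04+2] := {0xd7,0xdf}
#5 dst[0x05+7] := {0x71,0xd7,0xdf,0xf4,0xd7,0xdf,0xf4}
query mem[0x0f]=0xbc, mem[0x00]=0x7a, mem[0x09]=0xd7

MEM[0x0f,0x00,0x09] = bc 7a d7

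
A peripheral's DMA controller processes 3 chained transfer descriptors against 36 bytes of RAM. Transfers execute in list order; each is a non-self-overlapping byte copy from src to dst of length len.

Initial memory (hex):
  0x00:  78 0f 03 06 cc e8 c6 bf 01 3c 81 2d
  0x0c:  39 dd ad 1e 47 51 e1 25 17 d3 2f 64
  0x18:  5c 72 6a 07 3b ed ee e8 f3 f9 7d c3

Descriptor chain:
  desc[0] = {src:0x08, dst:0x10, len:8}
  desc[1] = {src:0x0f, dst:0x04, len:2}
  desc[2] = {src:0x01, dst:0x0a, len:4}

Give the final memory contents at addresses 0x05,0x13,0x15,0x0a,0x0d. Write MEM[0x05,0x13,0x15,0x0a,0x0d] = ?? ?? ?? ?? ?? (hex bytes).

MEM[0x05,0x13,0x15,0x0a,0x0d] = 01 2d dd 0f 1e

#0 dst[0x10+8] := {0x01,0x3c,0x81,0x2d,0x39,0xdd,0xad,0x1e}
#1 dst[0x04+2] := {0x1e,0x01}
#2 dst[0x0a+4] := {0x0f,0x03,0x06,0x1e}
query mem[0x05]=0x01, mem[0x13]=0x2d, mem[0x15]=0xdd, mem[0x0a]=0x0f, mem[0x0d]=0x1e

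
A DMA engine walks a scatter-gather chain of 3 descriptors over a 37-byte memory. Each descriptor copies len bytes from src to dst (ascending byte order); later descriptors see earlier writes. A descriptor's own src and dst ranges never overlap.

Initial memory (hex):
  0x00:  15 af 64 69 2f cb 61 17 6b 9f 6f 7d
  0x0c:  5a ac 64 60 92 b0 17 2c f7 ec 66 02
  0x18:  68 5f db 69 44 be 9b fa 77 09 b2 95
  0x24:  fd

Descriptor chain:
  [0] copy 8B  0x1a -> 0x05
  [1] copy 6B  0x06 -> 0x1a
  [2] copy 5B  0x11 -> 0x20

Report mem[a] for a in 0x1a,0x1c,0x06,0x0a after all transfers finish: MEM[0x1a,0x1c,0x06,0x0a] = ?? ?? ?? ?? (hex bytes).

  after D0: wrote 8B at 0x05 = db6944be9bfa7709
  after D1: wrote 6B at 0x1a = 6944be9bfa77
  after D2: wrote 5B at 0x20 = b0172cf7ec
query mem[0x1a]=0x69, mem[0x1c]=0xbe, mem[0x06]=0x69, mem[0x0a]=0xfa

MEM[0x1a,0x1c,0x06,0x0a] = 69 be 69 fa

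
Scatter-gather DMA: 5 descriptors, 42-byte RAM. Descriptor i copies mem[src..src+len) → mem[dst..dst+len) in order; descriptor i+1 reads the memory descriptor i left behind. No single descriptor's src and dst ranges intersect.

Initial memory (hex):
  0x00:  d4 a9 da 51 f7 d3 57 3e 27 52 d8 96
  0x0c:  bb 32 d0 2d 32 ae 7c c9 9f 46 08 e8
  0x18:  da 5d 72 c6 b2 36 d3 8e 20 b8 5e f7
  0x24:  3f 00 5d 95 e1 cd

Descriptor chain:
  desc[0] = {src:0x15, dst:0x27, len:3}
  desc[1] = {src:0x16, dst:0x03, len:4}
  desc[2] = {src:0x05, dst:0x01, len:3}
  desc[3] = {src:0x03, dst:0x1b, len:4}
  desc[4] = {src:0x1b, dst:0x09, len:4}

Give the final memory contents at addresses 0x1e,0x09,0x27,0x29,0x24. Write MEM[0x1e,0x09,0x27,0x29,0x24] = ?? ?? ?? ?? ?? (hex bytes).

MEM[0x1e,0x09,0x27,0x29,0x24] = 5d 3e 46 e8 3f

[0] 0x15->0x27 len=3 : 46 08 e8
[1] 0x16->0x03 len=4 : 08 e8 da 5d
[2] 0x05->0x01 len=3 : da 5d 3e
[3] 0x03->0x1b len=4 : 3e e8 da 5d
[4] 0x1b->0x09 len=4 : 3e e8 da 5d
query mem[0x1e]=0x5d, mem[0x09]=0x3e, mem[0x27]=0x46, mem[0x29]=0xe8, mem[0x24]=0x3f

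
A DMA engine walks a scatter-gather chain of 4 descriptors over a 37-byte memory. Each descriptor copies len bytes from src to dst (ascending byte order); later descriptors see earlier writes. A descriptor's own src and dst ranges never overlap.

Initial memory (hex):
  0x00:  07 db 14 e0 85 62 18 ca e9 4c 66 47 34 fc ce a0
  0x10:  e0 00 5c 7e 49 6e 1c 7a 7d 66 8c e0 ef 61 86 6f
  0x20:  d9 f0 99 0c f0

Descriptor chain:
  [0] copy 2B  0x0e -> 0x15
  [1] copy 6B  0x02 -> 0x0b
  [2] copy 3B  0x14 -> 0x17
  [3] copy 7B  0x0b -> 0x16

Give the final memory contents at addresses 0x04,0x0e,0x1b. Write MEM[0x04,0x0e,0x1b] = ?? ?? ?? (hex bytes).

MEM[0x04,0x0e,0x1b] = 85 62 ca

#0 dst[0x15+2] := {0xce,0xa0}
#1 dst[0x0b+6] := {0x14,0xe0,0x85,0x62,0x18,0xca}
#2 dst[0x17+3] := {0x49,0xce,0xa0}
#3 dst[0x16+7] := {0x14,0xe0,0x85,0x62,0x18,0xca,0x00}
query mem[0x04]=0x85, mem[0x0e]=0x62, mem[0x1b]=0xca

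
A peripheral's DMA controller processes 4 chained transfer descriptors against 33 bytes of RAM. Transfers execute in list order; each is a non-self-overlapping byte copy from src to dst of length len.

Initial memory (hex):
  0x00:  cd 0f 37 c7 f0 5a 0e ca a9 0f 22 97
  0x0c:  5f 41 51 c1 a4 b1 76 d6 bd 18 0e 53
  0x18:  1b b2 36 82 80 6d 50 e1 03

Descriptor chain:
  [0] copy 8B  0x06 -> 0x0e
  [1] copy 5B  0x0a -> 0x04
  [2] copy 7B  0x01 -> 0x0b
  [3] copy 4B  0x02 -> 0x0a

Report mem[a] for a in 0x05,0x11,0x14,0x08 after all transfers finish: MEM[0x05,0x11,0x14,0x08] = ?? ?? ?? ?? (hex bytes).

  after D0: wrote 8B at 0x0e = 0ecaa90f22975f41
  after D1: wrote 5B at 0x04 = 22975f410e
  after D2: wrote 7B at 0x0b = 0f37c722975f41
  after D3: wrote 4B at 0x0a = 37c72297
query mem[0x05]=0x97, mem[0x11]=0x41, mem[0x14]=0x5f, mem[0x08]=0x0e

MEM[0x05,0x11,0x14,0x08] = 97 41 5f 0e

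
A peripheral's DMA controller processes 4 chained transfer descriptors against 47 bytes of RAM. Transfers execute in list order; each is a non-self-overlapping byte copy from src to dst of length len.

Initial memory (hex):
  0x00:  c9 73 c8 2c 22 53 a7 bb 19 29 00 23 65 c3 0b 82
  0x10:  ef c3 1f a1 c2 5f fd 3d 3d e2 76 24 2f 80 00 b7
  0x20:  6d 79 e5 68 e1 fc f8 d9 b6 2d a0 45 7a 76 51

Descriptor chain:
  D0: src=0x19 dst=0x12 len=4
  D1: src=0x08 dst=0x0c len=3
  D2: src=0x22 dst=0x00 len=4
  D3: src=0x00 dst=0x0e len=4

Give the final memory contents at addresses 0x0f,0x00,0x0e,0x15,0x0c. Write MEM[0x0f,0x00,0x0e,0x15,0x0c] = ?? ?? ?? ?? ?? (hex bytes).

D0: mem[0x12..0x15] <- [e2 76 24 2f]
D1: mem[0x0c..0x0e] <- [19 29 00]
D2: mem[0x00..0x03] <- [e5 68 e1 fc]
D3: mem[0x0e..0x11] <- [e5 68 e1 fc]
query mem[0x0f]=0x68, mem[0x00]=0xe5, mem[0x0e]=0xe5, mem[0x15]=0x2f, mem[0x0c]=0x19

MEM[0x0f,0x00,0x0e,0x15,0x0c] = 68 e5 e5 2f 19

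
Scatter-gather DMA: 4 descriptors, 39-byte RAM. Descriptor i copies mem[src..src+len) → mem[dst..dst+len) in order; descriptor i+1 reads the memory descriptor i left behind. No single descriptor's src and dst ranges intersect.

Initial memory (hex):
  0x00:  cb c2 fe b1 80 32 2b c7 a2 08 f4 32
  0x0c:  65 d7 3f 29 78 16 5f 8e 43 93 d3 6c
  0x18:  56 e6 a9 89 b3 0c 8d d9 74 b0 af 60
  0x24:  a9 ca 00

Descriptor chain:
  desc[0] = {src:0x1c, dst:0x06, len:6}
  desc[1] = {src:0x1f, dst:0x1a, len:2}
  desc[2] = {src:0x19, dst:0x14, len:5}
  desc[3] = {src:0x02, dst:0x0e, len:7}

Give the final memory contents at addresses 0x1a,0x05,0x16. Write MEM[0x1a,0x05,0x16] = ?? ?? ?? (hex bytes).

D0: mem[0x06..0x0b] <- [b3 0c 8d d9 74 b0]
D1: mem[0x1a..0x1b] <- [d9 74]
D2: mem[0x14..0x18] <- [e6 d9 74 b3 0c]
D3: mem[0x0e..0x14] <- [fe b1 80 32 b3 0c 8d]
query mem[0x1a]=0xd9, mem[0x05]=0x32, mem[0x16]=0x74

MEM[0x1a,0x05,0x16] = d9 32 74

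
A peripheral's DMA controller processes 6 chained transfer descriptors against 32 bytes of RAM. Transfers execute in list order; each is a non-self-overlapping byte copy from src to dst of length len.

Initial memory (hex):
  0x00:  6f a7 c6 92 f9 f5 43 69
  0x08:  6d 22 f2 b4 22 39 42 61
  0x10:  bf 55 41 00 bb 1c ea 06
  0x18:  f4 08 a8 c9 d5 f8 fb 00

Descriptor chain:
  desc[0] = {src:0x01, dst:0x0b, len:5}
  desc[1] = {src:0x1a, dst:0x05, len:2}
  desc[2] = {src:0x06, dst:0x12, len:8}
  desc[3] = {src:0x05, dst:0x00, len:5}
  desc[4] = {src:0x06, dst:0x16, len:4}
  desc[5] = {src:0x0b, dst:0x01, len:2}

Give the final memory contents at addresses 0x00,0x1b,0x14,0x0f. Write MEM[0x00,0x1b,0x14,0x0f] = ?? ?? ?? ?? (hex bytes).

MEM[0x00,0x1b,0x14,0x0f] = a8 c9 6d f5

D0: mem[0x0b..0x0f] <- [a7 c6 92 f9 f5]
D1: mem[0x05..0x06] <- [a8 c9]
D2: mem[0x12..0x19] <- [c9 69 6d 22 f2 a7 c6 92]
D3: mem[0x00..0x04] <- [a8 c9 69 6d 22]
D4: mem[0x16..0x19] <- [c9 69 6d 22]
D5: mem[0x01..0x02] <- [a7 c6]
query mem[0x00]=0xa8, mem[0x1b]=0xc9, mem[0x14]=0x6d, mem[0x0f]=0xf5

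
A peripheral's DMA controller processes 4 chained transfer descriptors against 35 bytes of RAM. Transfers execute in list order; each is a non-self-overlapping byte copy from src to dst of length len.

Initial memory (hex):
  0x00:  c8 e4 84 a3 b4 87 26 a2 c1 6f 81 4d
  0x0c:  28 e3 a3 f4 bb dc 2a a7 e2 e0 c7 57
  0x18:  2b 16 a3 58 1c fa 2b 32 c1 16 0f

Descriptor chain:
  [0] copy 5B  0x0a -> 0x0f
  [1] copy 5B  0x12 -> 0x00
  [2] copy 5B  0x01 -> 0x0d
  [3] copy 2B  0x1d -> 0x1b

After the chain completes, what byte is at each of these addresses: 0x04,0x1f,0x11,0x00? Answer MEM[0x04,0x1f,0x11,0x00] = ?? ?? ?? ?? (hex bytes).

MEM[0x04,0x1f,0x11,0x00] = c7 32 87 e3

#0 dst[0x0f+5] := {0x81,0x4d,0x28,0xe3,0xa3}
#1 dst[0x00+5] := {0xe3,0xa3,0xe2,0xe0,0xc7}
#2 dst[0x0d+5] := {0xa3,0xe2,0xe0,0xc7,0x87}
#3 dst[0x1b+2] := {0xfa,0x2b}
query mem[0x04]=0xc7, mem[0x1f]=0x32, mem[0x11]=0x87, mem[0x00]=0xe3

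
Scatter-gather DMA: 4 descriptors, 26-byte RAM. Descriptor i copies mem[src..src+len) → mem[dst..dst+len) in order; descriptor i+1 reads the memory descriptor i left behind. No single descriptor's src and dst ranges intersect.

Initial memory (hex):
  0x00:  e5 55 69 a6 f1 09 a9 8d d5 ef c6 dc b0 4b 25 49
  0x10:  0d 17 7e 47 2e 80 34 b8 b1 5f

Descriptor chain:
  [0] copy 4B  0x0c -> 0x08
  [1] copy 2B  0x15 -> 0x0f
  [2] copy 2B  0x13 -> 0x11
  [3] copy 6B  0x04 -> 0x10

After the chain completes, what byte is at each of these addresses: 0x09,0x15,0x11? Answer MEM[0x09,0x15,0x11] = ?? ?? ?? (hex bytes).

  after D0: wrote 4B at 0x08 = b04b2549
  after D1: wrote 2B at 0x0f = 8034
  after D2: wrote 2B at 0x11 = 472e
  after D3: wrote 6B at 0x10 = f109a98db04b
query mem[0x09]=0x4b, mem[0x15]=0x4b, mem[0x11]=0x09

MEM[0x09,0x15,0x11] = 4b 4b 09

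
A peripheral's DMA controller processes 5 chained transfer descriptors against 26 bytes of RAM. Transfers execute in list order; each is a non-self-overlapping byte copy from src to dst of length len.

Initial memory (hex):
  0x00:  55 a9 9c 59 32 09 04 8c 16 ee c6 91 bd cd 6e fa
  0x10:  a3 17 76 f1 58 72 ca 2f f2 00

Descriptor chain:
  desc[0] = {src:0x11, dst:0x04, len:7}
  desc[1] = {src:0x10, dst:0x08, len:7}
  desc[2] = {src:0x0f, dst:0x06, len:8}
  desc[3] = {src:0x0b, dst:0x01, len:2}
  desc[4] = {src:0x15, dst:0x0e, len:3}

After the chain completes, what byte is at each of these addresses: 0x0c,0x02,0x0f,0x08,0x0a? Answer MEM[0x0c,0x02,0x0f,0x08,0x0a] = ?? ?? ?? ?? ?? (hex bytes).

  after D0: wrote 7B at 0x04 = 1776f15872ca2f
  after D1: wrote 7B at 0x08 = a31776f15872ca
  after D2: wrote 8B at 0x06 = faa31776f15872ca
  after D3: wrote 2B at 0x01 = 5872
  after D4: wrote 3B at 0x0e = 72ca2f
query mem[0x0c]=0x72, mem[0x02]=0x72, mem[0x0f]=0xca, mem[0x08]=0x17, mem[0x0a]=0xf1

MEM[0x0c,0x02,0x0f,0x08,0x0a] = 72 72 ca 17 f1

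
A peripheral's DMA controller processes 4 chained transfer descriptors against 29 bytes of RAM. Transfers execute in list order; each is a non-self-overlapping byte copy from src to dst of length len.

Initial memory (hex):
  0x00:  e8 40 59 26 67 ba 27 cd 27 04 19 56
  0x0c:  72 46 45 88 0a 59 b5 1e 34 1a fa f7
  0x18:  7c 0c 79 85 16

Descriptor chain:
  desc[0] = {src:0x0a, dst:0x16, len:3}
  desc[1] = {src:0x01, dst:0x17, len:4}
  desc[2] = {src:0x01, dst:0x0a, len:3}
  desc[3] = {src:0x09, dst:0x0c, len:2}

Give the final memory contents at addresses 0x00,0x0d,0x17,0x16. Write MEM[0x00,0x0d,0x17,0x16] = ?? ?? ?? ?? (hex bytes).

D0: mem[0x16..0x18] <- [19 56 72]
D1: mem[0x17..0x1a] <- [40 59 26 67]
D2: mem[0x0a..0x0c] <- [40 59 26]
D3: mem[0x0c..0x0d] <- [04 40]
query mem[0x00]=0xe8, mem[0x0d]=0x40, mem[0x17]=0x40, mem[0x16]=0x19

MEM[0x00,0x0d,0x17,0x16] = e8 40 40 19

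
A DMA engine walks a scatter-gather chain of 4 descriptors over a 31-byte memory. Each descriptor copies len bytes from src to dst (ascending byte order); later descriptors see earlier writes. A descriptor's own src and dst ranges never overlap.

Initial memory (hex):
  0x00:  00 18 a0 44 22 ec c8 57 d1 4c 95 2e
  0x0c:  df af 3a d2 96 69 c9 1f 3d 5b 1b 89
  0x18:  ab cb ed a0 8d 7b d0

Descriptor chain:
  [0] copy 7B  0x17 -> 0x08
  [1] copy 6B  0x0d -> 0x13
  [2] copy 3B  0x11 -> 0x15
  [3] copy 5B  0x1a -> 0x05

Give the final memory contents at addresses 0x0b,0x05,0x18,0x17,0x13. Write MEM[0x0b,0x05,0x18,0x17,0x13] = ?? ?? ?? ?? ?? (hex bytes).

  after D0: wrote 7B at 0x08 = 89abcbeda08d7b
  after D1: wrote 6B at 0x13 = 8d7bd29669c9
  after D2: wrote 3B at 0x15 = 69c98d
  after D3: wrote 5B at 0x05 = eda08d7bd0
query mem[0x0b]=0xed, mem[0x05]=0xed, mem[0x18]=0xc9, mem[0x17]=0x8d, mem[0x13]=0x8d

MEM[0x0b,0x05,0x18,0x17,0x13] = ed ed c9 8d 8d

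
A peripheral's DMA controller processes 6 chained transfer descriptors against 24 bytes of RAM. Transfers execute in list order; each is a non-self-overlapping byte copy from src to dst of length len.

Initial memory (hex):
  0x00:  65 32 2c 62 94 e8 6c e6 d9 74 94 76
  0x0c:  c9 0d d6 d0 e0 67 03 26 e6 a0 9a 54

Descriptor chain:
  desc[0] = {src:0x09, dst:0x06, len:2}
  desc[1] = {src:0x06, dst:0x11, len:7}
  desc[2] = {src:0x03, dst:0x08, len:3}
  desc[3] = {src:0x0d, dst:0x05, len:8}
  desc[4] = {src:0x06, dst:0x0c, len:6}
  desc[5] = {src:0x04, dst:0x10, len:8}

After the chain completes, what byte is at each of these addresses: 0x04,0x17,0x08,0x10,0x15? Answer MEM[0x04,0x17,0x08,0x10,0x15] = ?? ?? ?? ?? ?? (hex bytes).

[0] 0x09->0x06 len=2 : 74 94
[1] 0x06->0x11 len=7 : 74 94 d9 74 94 76 c9
[2] 0x03->0x08 len=3 : 62 94 e8
[3] 0x0d->0x05 len=8 : 0d d6 d0 e0 74 94 d9 74
[4] 0x06->0x0c len=6 : d6 d0 e0 74 94 d9
[5] 0x04->0x10 len=8 : 94 0d d6 d0 e0 74 94 d9
query mem[0x04]=0x94, mem[0x17]=0xd9, mem[0x08]=0xe0, mem[0x10]=0x94, mem[0x15]=0x74

MEM[0x04,0x17,0x08,0x10,0x15] = 94 d9 e0 94 74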